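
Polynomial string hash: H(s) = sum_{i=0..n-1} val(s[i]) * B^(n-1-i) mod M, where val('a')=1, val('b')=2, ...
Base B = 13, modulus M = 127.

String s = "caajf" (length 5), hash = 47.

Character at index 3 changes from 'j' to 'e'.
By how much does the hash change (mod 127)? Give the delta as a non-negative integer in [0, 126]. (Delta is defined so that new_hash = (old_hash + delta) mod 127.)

Answer: 62

Derivation:
Delta formula: (val(new) - val(old)) * B^(n-1-k) mod M
  val('e') - val('j') = 5 - 10 = -5
  B^(n-1-k) = 13^1 mod 127 = 13
  Delta = -5 * 13 mod 127 = 62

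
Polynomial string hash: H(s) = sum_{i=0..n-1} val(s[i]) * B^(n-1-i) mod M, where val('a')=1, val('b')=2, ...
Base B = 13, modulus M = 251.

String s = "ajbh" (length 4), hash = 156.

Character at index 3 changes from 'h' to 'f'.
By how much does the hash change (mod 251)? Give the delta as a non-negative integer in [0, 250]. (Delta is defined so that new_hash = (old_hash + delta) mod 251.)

Answer: 249

Derivation:
Delta formula: (val(new) - val(old)) * B^(n-1-k) mod M
  val('f') - val('h') = 6 - 8 = -2
  B^(n-1-k) = 13^0 mod 251 = 1
  Delta = -2 * 1 mod 251 = 249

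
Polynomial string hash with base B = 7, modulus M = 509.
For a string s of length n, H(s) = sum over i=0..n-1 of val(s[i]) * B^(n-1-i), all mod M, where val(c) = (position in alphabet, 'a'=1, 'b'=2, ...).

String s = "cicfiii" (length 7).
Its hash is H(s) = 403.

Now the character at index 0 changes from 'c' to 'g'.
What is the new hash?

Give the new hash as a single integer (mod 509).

Answer: 174

Derivation:
val('c') = 3, val('g') = 7
Position k = 0, exponent = n-1-k = 6
B^6 mod M = 7^6 mod 509 = 70
Delta = (7 - 3) * 70 mod 509 = 280
New hash = (403 + 280) mod 509 = 174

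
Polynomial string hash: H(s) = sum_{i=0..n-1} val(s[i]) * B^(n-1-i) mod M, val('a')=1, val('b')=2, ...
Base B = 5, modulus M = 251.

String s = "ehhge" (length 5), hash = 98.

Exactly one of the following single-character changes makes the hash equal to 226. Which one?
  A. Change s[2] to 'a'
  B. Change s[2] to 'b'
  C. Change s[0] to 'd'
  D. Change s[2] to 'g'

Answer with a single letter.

Answer: C

Derivation:
Option A: s[2]='h'->'a', delta=(1-8)*5^2 mod 251 = 76, hash=98+76 mod 251 = 174
Option B: s[2]='h'->'b', delta=(2-8)*5^2 mod 251 = 101, hash=98+101 mod 251 = 199
Option C: s[0]='e'->'d', delta=(4-5)*5^4 mod 251 = 128, hash=98+128 mod 251 = 226 <-- target
Option D: s[2]='h'->'g', delta=(7-8)*5^2 mod 251 = 226, hash=98+226 mod 251 = 73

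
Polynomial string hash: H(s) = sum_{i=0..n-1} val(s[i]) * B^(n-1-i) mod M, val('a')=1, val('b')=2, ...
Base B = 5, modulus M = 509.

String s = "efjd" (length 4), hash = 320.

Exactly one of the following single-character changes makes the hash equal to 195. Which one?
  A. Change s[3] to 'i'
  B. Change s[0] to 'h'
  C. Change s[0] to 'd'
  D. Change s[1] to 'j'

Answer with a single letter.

Answer: C

Derivation:
Option A: s[3]='d'->'i', delta=(9-4)*5^0 mod 509 = 5, hash=320+5 mod 509 = 325
Option B: s[0]='e'->'h', delta=(8-5)*5^3 mod 509 = 375, hash=320+375 mod 509 = 186
Option C: s[0]='e'->'d', delta=(4-5)*5^3 mod 509 = 384, hash=320+384 mod 509 = 195 <-- target
Option D: s[1]='f'->'j', delta=(10-6)*5^2 mod 509 = 100, hash=320+100 mod 509 = 420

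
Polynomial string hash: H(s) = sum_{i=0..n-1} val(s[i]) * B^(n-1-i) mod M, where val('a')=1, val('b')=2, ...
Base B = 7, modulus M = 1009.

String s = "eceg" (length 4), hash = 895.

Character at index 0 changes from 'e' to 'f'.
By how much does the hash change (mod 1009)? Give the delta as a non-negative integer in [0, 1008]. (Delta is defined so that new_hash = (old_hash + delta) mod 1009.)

Delta formula: (val(new) - val(old)) * B^(n-1-k) mod M
  val('f') - val('e') = 6 - 5 = 1
  B^(n-1-k) = 7^3 mod 1009 = 343
  Delta = 1 * 343 mod 1009 = 343

Answer: 343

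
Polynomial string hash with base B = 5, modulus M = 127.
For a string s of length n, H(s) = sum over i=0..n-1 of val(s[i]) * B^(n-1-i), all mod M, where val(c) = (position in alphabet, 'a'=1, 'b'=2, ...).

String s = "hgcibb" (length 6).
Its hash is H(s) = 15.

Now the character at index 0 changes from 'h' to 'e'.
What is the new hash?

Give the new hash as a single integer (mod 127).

Answer: 38

Derivation:
val('h') = 8, val('e') = 5
Position k = 0, exponent = n-1-k = 5
B^5 mod M = 5^5 mod 127 = 77
Delta = (5 - 8) * 77 mod 127 = 23
New hash = (15 + 23) mod 127 = 38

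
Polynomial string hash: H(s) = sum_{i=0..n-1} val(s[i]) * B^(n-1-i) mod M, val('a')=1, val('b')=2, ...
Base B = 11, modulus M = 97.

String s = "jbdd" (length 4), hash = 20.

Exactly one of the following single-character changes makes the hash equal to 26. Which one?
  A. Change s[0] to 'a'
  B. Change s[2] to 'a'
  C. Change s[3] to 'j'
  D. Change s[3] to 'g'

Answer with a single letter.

Answer: C

Derivation:
Option A: s[0]='j'->'a', delta=(1-10)*11^3 mod 97 = 49, hash=20+49 mod 97 = 69
Option B: s[2]='d'->'a', delta=(1-4)*11^1 mod 97 = 64, hash=20+64 mod 97 = 84
Option C: s[3]='d'->'j', delta=(10-4)*11^0 mod 97 = 6, hash=20+6 mod 97 = 26 <-- target
Option D: s[3]='d'->'g', delta=(7-4)*11^0 mod 97 = 3, hash=20+3 mod 97 = 23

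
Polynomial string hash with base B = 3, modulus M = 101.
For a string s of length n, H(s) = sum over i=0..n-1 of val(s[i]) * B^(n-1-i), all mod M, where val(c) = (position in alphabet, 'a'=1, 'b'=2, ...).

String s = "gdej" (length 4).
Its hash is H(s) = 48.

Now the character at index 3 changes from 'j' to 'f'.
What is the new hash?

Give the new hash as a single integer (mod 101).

val('j') = 10, val('f') = 6
Position k = 3, exponent = n-1-k = 0
B^0 mod M = 3^0 mod 101 = 1
Delta = (6 - 10) * 1 mod 101 = 97
New hash = (48 + 97) mod 101 = 44

Answer: 44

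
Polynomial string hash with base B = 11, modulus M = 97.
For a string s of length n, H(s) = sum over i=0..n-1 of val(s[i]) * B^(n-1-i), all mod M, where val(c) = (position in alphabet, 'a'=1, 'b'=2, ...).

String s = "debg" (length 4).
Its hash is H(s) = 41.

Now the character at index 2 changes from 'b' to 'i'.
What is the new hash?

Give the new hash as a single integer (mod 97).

Answer: 21

Derivation:
val('b') = 2, val('i') = 9
Position k = 2, exponent = n-1-k = 1
B^1 mod M = 11^1 mod 97 = 11
Delta = (9 - 2) * 11 mod 97 = 77
New hash = (41 + 77) mod 97 = 21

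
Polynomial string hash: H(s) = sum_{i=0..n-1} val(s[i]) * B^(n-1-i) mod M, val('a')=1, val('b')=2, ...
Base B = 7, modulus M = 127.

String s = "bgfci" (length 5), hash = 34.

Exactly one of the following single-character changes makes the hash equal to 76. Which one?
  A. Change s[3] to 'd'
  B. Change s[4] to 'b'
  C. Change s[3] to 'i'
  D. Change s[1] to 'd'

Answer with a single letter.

Option A: s[3]='c'->'d', delta=(4-3)*7^1 mod 127 = 7, hash=34+7 mod 127 = 41
Option B: s[4]='i'->'b', delta=(2-9)*7^0 mod 127 = 120, hash=34+120 mod 127 = 27
Option C: s[3]='c'->'i', delta=(9-3)*7^1 mod 127 = 42, hash=34+42 mod 127 = 76 <-- target
Option D: s[1]='g'->'d', delta=(4-7)*7^3 mod 127 = 114, hash=34+114 mod 127 = 21

Answer: C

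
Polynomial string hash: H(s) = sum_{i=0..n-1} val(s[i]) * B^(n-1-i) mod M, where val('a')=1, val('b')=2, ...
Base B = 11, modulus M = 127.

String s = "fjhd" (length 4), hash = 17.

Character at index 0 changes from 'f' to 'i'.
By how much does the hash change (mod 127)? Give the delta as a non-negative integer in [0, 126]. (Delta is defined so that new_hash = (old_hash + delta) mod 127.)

Answer: 56

Derivation:
Delta formula: (val(new) - val(old)) * B^(n-1-k) mod M
  val('i') - val('f') = 9 - 6 = 3
  B^(n-1-k) = 11^3 mod 127 = 61
  Delta = 3 * 61 mod 127 = 56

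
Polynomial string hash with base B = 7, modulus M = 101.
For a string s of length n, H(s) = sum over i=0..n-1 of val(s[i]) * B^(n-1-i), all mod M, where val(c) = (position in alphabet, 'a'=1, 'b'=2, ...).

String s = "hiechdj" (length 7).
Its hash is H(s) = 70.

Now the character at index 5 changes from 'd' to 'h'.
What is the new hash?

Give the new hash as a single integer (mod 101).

Answer: 98

Derivation:
val('d') = 4, val('h') = 8
Position k = 5, exponent = n-1-k = 1
B^1 mod M = 7^1 mod 101 = 7
Delta = (8 - 4) * 7 mod 101 = 28
New hash = (70 + 28) mod 101 = 98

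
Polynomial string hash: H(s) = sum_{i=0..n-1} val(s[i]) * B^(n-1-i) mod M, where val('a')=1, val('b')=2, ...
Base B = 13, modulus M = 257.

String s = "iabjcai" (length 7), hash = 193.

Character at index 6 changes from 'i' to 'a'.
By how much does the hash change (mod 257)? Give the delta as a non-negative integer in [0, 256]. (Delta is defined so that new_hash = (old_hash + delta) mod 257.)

Delta formula: (val(new) - val(old)) * B^(n-1-k) mod M
  val('a') - val('i') = 1 - 9 = -8
  B^(n-1-k) = 13^0 mod 257 = 1
  Delta = -8 * 1 mod 257 = 249

Answer: 249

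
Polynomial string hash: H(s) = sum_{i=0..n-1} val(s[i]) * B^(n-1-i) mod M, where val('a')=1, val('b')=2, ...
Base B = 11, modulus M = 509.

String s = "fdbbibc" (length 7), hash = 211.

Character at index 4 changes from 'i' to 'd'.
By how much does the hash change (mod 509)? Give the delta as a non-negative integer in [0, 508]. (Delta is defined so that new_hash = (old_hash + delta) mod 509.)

Delta formula: (val(new) - val(old)) * B^(n-1-k) mod M
  val('d') - val('i') = 4 - 9 = -5
  B^(n-1-k) = 11^2 mod 509 = 121
  Delta = -5 * 121 mod 509 = 413

Answer: 413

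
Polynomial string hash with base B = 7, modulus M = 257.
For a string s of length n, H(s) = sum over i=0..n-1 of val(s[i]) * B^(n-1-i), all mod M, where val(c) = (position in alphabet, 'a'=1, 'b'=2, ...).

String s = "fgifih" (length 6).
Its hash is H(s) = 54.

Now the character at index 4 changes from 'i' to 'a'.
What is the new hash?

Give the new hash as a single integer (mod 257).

Answer: 255

Derivation:
val('i') = 9, val('a') = 1
Position k = 4, exponent = n-1-k = 1
B^1 mod M = 7^1 mod 257 = 7
Delta = (1 - 9) * 7 mod 257 = 201
New hash = (54 + 201) mod 257 = 255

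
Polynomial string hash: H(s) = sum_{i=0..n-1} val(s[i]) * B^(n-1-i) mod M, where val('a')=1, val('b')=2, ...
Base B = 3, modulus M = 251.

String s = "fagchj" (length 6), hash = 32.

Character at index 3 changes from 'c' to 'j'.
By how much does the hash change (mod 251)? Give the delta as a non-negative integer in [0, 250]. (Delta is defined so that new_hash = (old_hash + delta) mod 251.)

Answer: 63

Derivation:
Delta formula: (val(new) - val(old)) * B^(n-1-k) mod M
  val('j') - val('c') = 10 - 3 = 7
  B^(n-1-k) = 3^2 mod 251 = 9
  Delta = 7 * 9 mod 251 = 63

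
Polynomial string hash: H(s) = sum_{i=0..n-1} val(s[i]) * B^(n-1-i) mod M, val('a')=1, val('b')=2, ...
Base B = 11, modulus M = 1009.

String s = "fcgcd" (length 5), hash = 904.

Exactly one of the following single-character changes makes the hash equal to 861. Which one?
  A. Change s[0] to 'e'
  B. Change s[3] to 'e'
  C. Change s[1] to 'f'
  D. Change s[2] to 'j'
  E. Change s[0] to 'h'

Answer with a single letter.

Option A: s[0]='f'->'e', delta=(5-6)*11^4 mod 1009 = 494, hash=904+494 mod 1009 = 389
Option B: s[3]='c'->'e', delta=(5-3)*11^1 mod 1009 = 22, hash=904+22 mod 1009 = 926
Option C: s[1]='c'->'f', delta=(6-3)*11^3 mod 1009 = 966, hash=904+966 mod 1009 = 861 <-- target
Option D: s[2]='g'->'j', delta=(10-7)*11^2 mod 1009 = 363, hash=904+363 mod 1009 = 258
Option E: s[0]='f'->'h', delta=(8-6)*11^4 mod 1009 = 21, hash=904+21 mod 1009 = 925

Answer: C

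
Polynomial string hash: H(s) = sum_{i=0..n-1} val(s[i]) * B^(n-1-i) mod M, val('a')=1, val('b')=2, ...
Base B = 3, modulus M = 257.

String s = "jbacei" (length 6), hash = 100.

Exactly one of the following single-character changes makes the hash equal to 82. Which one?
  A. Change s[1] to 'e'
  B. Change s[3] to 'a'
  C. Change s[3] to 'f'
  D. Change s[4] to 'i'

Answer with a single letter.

Option A: s[1]='b'->'e', delta=(5-2)*3^4 mod 257 = 243, hash=100+243 mod 257 = 86
Option B: s[3]='c'->'a', delta=(1-3)*3^2 mod 257 = 239, hash=100+239 mod 257 = 82 <-- target
Option C: s[3]='c'->'f', delta=(6-3)*3^2 mod 257 = 27, hash=100+27 mod 257 = 127
Option D: s[4]='e'->'i', delta=(9-5)*3^1 mod 257 = 12, hash=100+12 mod 257 = 112

Answer: B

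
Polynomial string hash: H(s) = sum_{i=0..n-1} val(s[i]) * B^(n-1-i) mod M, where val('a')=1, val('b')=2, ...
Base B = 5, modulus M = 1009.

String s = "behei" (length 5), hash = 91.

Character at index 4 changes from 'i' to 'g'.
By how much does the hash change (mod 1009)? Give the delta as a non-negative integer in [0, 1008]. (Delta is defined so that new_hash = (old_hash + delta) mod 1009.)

Answer: 1007

Derivation:
Delta formula: (val(new) - val(old)) * B^(n-1-k) mod M
  val('g') - val('i') = 7 - 9 = -2
  B^(n-1-k) = 5^0 mod 1009 = 1
  Delta = -2 * 1 mod 1009 = 1007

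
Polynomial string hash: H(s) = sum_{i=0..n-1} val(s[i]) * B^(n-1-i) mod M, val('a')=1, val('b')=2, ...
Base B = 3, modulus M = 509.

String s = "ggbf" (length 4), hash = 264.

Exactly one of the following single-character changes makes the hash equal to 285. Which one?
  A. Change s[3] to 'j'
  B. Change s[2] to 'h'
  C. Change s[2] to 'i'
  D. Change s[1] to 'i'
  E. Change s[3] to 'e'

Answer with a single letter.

Option A: s[3]='f'->'j', delta=(10-6)*3^0 mod 509 = 4, hash=264+4 mod 509 = 268
Option B: s[2]='b'->'h', delta=(8-2)*3^1 mod 509 = 18, hash=264+18 mod 509 = 282
Option C: s[2]='b'->'i', delta=(9-2)*3^1 mod 509 = 21, hash=264+21 mod 509 = 285 <-- target
Option D: s[1]='g'->'i', delta=(9-7)*3^2 mod 509 = 18, hash=264+18 mod 509 = 282
Option E: s[3]='f'->'e', delta=(5-6)*3^0 mod 509 = 508, hash=264+508 mod 509 = 263

Answer: C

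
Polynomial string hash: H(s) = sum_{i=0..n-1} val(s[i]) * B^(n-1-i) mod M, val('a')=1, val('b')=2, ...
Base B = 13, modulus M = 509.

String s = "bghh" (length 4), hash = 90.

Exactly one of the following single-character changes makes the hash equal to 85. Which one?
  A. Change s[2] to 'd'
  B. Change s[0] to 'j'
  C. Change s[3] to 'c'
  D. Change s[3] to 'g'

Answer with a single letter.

Option A: s[2]='h'->'d', delta=(4-8)*13^1 mod 509 = 457, hash=90+457 mod 509 = 38
Option B: s[0]='b'->'j', delta=(10-2)*13^3 mod 509 = 270, hash=90+270 mod 509 = 360
Option C: s[3]='h'->'c', delta=(3-8)*13^0 mod 509 = 504, hash=90+504 mod 509 = 85 <-- target
Option D: s[3]='h'->'g', delta=(7-8)*13^0 mod 509 = 508, hash=90+508 mod 509 = 89

Answer: C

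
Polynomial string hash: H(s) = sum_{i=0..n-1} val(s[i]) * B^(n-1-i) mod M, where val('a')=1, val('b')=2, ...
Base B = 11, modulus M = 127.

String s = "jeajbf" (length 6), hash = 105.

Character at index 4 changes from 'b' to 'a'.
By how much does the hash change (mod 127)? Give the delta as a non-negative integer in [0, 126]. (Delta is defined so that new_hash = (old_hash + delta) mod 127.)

Answer: 116

Derivation:
Delta formula: (val(new) - val(old)) * B^(n-1-k) mod M
  val('a') - val('b') = 1 - 2 = -1
  B^(n-1-k) = 11^1 mod 127 = 11
  Delta = -1 * 11 mod 127 = 116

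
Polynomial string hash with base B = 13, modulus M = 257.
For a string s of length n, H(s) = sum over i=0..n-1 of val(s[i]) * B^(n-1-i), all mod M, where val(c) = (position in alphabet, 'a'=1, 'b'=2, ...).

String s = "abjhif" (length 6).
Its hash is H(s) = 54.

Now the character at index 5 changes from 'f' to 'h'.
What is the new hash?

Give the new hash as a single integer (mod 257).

val('f') = 6, val('h') = 8
Position k = 5, exponent = n-1-k = 0
B^0 mod M = 13^0 mod 257 = 1
Delta = (8 - 6) * 1 mod 257 = 2
New hash = (54 + 2) mod 257 = 56

Answer: 56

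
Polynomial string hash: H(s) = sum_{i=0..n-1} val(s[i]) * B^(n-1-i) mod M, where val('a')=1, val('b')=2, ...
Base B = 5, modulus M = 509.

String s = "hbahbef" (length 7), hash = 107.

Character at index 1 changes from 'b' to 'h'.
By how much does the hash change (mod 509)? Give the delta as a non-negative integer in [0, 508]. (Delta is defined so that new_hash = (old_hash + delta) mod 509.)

Delta formula: (val(new) - val(old)) * B^(n-1-k) mod M
  val('h') - val('b') = 8 - 2 = 6
  B^(n-1-k) = 5^5 mod 509 = 71
  Delta = 6 * 71 mod 509 = 426

Answer: 426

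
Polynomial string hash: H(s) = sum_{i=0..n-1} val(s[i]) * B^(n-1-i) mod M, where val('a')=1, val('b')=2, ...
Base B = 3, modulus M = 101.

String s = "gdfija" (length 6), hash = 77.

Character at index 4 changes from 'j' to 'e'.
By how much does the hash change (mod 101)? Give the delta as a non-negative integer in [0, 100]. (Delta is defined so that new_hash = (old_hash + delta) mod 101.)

Delta formula: (val(new) - val(old)) * B^(n-1-k) mod M
  val('e') - val('j') = 5 - 10 = -5
  B^(n-1-k) = 3^1 mod 101 = 3
  Delta = -5 * 3 mod 101 = 86

Answer: 86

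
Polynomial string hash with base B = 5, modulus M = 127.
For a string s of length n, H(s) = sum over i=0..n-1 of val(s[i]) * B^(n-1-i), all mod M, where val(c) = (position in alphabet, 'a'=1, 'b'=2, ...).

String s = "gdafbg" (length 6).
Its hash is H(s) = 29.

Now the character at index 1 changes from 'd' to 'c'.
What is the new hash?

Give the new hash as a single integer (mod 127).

val('d') = 4, val('c') = 3
Position k = 1, exponent = n-1-k = 4
B^4 mod M = 5^4 mod 127 = 117
Delta = (3 - 4) * 117 mod 127 = 10
New hash = (29 + 10) mod 127 = 39

Answer: 39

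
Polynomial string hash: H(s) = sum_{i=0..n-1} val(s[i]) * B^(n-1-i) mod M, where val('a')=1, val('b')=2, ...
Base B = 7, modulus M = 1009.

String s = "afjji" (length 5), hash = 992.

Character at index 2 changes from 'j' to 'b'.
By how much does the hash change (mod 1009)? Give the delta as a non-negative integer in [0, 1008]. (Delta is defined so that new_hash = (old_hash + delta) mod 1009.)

Delta formula: (val(new) - val(old)) * B^(n-1-k) mod M
  val('b') - val('j') = 2 - 10 = -8
  B^(n-1-k) = 7^2 mod 1009 = 49
  Delta = -8 * 49 mod 1009 = 617

Answer: 617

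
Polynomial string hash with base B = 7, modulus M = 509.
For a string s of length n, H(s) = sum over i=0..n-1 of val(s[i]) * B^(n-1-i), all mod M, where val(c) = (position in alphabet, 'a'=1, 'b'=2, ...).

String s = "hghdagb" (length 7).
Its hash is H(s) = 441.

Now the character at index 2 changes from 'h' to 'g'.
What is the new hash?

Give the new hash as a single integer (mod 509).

val('h') = 8, val('g') = 7
Position k = 2, exponent = n-1-k = 4
B^4 mod M = 7^4 mod 509 = 365
Delta = (7 - 8) * 365 mod 509 = 144
New hash = (441 + 144) mod 509 = 76

Answer: 76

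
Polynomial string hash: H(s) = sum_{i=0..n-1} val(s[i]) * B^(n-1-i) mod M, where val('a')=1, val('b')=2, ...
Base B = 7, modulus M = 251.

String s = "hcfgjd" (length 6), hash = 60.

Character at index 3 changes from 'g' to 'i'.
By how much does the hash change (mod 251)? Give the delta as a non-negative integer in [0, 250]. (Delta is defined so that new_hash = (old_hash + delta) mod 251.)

Answer: 98

Derivation:
Delta formula: (val(new) - val(old)) * B^(n-1-k) mod M
  val('i') - val('g') = 9 - 7 = 2
  B^(n-1-k) = 7^2 mod 251 = 49
  Delta = 2 * 49 mod 251 = 98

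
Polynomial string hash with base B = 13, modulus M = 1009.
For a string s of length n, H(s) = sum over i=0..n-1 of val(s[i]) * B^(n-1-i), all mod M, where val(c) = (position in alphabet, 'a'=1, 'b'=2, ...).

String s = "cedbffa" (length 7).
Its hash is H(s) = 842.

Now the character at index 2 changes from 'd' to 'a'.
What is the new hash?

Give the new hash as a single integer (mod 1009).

val('d') = 4, val('a') = 1
Position k = 2, exponent = n-1-k = 4
B^4 mod M = 13^4 mod 1009 = 309
Delta = (1 - 4) * 309 mod 1009 = 82
New hash = (842 + 82) mod 1009 = 924

Answer: 924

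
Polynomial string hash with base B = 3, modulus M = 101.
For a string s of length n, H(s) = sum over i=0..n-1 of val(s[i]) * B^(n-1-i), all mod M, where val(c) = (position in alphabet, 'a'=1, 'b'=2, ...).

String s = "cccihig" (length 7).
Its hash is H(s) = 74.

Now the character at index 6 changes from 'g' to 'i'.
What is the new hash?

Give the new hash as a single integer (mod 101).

val('g') = 7, val('i') = 9
Position k = 6, exponent = n-1-k = 0
B^0 mod M = 3^0 mod 101 = 1
Delta = (9 - 7) * 1 mod 101 = 2
New hash = (74 + 2) mod 101 = 76

Answer: 76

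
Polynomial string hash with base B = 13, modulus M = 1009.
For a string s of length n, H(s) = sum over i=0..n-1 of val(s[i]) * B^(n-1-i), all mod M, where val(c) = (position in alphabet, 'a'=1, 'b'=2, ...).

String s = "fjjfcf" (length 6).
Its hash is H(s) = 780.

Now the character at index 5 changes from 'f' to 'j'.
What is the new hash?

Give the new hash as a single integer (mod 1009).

Answer: 784

Derivation:
val('f') = 6, val('j') = 10
Position k = 5, exponent = n-1-k = 0
B^0 mod M = 13^0 mod 1009 = 1
Delta = (10 - 6) * 1 mod 1009 = 4
New hash = (780 + 4) mod 1009 = 784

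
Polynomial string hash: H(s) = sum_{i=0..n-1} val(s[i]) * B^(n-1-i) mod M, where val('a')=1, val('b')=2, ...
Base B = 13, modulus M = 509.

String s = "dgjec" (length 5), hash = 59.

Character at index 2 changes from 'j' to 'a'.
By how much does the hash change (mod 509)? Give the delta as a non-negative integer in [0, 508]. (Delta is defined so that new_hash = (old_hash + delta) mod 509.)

Delta formula: (val(new) - val(old)) * B^(n-1-k) mod M
  val('a') - val('j') = 1 - 10 = -9
  B^(n-1-k) = 13^2 mod 509 = 169
  Delta = -9 * 169 mod 509 = 6

Answer: 6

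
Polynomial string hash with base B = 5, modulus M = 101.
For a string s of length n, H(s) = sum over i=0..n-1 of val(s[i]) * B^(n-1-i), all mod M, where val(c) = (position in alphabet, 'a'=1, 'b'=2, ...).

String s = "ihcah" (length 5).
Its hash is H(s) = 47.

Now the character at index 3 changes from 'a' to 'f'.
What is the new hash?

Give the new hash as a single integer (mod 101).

val('a') = 1, val('f') = 6
Position k = 3, exponent = n-1-k = 1
B^1 mod M = 5^1 mod 101 = 5
Delta = (6 - 1) * 5 mod 101 = 25
New hash = (47 + 25) mod 101 = 72

Answer: 72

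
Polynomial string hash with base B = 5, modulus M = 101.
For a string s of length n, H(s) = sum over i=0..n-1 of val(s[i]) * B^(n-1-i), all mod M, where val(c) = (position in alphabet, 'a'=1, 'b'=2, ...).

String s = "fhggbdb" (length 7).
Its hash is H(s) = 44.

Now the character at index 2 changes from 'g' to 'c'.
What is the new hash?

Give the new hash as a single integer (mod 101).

val('g') = 7, val('c') = 3
Position k = 2, exponent = n-1-k = 4
B^4 mod M = 5^4 mod 101 = 19
Delta = (3 - 7) * 19 mod 101 = 25
New hash = (44 + 25) mod 101 = 69

Answer: 69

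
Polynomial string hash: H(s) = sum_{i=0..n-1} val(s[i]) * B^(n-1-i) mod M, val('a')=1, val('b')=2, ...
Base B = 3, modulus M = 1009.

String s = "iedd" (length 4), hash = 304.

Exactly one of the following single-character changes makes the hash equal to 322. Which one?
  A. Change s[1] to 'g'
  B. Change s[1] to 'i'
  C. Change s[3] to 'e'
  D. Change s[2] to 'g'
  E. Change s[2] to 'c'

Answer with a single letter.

Answer: A

Derivation:
Option A: s[1]='e'->'g', delta=(7-5)*3^2 mod 1009 = 18, hash=304+18 mod 1009 = 322 <-- target
Option B: s[1]='e'->'i', delta=(9-5)*3^2 mod 1009 = 36, hash=304+36 mod 1009 = 340
Option C: s[3]='d'->'e', delta=(5-4)*3^0 mod 1009 = 1, hash=304+1 mod 1009 = 305
Option D: s[2]='d'->'g', delta=(7-4)*3^1 mod 1009 = 9, hash=304+9 mod 1009 = 313
Option E: s[2]='d'->'c', delta=(3-4)*3^1 mod 1009 = 1006, hash=304+1006 mod 1009 = 301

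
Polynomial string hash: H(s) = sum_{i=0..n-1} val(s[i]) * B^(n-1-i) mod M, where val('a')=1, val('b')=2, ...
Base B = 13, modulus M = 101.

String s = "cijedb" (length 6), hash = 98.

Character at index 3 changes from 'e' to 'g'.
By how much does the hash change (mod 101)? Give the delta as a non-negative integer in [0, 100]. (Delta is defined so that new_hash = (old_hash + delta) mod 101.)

Answer: 35

Derivation:
Delta formula: (val(new) - val(old)) * B^(n-1-k) mod M
  val('g') - val('e') = 7 - 5 = 2
  B^(n-1-k) = 13^2 mod 101 = 68
  Delta = 2 * 68 mod 101 = 35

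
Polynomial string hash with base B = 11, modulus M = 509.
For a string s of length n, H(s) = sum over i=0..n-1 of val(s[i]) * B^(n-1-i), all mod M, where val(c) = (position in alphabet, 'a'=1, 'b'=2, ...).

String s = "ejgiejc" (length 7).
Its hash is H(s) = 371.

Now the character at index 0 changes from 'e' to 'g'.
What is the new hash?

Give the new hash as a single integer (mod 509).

Answer: 344

Derivation:
val('e') = 5, val('g') = 7
Position k = 0, exponent = n-1-k = 6
B^6 mod M = 11^6 mod 509 = 241
Delta = (7 - 5) * 241 mod 509 = 482
New hash = (371 + 482) mod 509 = 344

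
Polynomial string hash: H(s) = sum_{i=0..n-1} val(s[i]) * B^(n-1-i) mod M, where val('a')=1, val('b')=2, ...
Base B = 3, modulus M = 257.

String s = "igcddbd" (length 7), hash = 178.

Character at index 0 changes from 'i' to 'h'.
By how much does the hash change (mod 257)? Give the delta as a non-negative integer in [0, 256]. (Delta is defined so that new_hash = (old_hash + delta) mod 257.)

Delta formula: (val(new) - val(old)) * B^(n-1-k) mod M
  val('h') - val('i') = 8 - 9 = -1
  B^(n-1-k) = 3^6 mod 257 = 215
  Delta = -1 * 215 mod 257 = 42

Answer: 42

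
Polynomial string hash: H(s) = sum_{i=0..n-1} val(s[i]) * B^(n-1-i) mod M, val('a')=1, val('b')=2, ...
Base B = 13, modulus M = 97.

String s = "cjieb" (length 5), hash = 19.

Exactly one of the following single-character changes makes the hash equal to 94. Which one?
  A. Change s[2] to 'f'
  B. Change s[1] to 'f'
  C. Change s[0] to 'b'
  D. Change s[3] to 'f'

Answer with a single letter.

Answer: A

Derivation:
Option A: s[2]='i'->'f', delta=(6-9)*13^2 mod 97 = 75, hash=19+75 mod 97 = 94 <-- target
Option B: s[1]='j'->'f', delta=(6-10)*13^3 mod 97 = 39, hash=19+39 mod 97 = 58
Option C: s[0]='c'->'b', delta=(2-3)*13^4 mod 97 = 54, hash=19+54 mod 97 = 73
Option D: s[3]='e'->'f', delta=(6-5)*13^1 mod 97 = 13, hash=19+13 mod 97 = 32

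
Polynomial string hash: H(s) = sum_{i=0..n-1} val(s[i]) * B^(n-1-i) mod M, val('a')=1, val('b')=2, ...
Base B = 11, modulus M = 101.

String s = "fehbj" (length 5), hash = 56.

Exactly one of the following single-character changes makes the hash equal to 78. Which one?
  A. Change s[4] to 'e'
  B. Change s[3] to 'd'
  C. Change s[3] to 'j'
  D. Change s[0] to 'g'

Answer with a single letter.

Option A: s[4]='j'->'e', delta=(5-10)*11^0 mod 101 = 96, hash=56+96 mod 101 = 51
Option B: s[3]='b'->'d', delta=(4-2)*11^1 mod 101 = 22, hash=56+22 mod 101 = 78 <-- target
Option C: s[3]='b'->'j', delta=(10-2)*11^1 mod 101 = 88, hash=56+88 mod 101 = 43
Option D: s[0]='f'->'g', delta=(7-6)*11^4 mod 101 = 97, hash=56+97 mod 101 = 52

Answer: B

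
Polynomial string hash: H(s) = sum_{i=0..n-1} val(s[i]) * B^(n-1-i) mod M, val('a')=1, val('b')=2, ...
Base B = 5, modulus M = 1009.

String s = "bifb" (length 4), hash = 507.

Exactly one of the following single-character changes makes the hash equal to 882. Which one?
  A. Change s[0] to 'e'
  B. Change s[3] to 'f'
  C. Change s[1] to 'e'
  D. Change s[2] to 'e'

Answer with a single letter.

Answer: A

Derivation:
Option A: s[0]='b'->'e', delta=(5-2)*5^3 mod 1009 = 375, hash=507+375 mod 1009 = 882 <-- target
Option B: s[3]='b'->'f', delta=(6-2)*5^0 mod 1009 = 4, hash=507+4 mod 1009 = 511
Option C: s[1]='i'->'e', delta=(5-9)*5^2 mod 1009 = 909, hash=507+909 mod 1009 = 407
Option D: s[2]='f'->'e', delta=(5-6)*5^1 mod 1009 = 1004, hash=507+1004 mod 1009 = 502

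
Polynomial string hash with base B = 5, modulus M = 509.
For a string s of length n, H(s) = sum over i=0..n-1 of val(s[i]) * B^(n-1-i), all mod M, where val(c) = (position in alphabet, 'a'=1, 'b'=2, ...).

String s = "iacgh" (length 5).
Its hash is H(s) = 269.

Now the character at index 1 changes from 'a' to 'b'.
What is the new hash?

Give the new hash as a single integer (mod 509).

Answer: 394

Derivation:
val('a') = 1, val('b') = 2
Position k = 1, exponent = n-1-k = 3
B^3 mod M = 5^3 mod 509 = 125
Delta = (2 - 1) * 125 mod 509 = 125
New hash = (269 + 125) mod 509 = 394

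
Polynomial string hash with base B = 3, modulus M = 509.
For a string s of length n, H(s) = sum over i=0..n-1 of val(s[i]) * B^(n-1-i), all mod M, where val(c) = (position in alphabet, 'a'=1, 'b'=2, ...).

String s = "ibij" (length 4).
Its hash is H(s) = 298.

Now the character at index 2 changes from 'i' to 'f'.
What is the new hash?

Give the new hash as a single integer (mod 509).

val('i') = 9, val('f') = 6
Position k = 2, exponent = n-1-k = 1
B^1 mod M = 3^1 mod 509 = 3
Delta = (6 - 9) * 3 mod 509 = 500
New hash = (298 + 500) mod 509 = 289

Answer: 289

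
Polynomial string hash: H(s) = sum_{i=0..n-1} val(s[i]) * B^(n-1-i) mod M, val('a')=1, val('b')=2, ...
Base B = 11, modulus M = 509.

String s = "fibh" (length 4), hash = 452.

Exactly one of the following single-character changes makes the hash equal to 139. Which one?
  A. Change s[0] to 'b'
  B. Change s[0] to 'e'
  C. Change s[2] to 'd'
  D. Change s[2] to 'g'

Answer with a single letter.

Option A: s[0]='f'->'b', delta=(2-6)*11^3 mod 509 = 275, hash=452+275 mod 509 = 218
Option B: s[0]='f'->'e', delta=(5-6)*11^3 mod 509 = 196, hash=452+196 mod 509 = 139 <-- target
Option C: s[2]='b'->'d', delta=(4-2)*11^1 mod 509 = 22, hash=452+22 mod 509 = 474
Option D: s[2]='b'->'g', delta=(7-2)*11^1 mod 509 = 55, hash=452+55 mod 509 = 507

Answer: B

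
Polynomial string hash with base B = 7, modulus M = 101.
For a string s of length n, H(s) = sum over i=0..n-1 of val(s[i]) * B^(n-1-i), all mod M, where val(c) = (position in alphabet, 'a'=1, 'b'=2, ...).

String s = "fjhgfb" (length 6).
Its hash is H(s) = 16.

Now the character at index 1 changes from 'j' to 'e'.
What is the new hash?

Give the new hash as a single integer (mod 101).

Answer: 30

Derivation:
val('j') = 10, val('e') = 5
Position k = 1, exponent = n-1-k = 4
B^4 mod M = 7^4 mod 101 = 78
Delta = (5 - 10) * 78 mod 101 = 14
New hash = (16 + 14) mod 101 = 30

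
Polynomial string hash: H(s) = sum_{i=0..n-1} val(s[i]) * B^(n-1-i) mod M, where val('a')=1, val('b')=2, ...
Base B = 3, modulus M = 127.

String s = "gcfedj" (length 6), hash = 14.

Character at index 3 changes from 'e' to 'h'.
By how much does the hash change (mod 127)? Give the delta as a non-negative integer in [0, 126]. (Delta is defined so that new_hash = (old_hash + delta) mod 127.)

Answer: 27

Derivation:
Delta formula: (val(new) - val(old)) * B^(n-1-k) mod M
  val('h') - val('e') = 8 - 5 = 3
  B^(n-1-k) = 3^2 mod 127 = 9
  Delta = 3 * 9 mod 127 = 27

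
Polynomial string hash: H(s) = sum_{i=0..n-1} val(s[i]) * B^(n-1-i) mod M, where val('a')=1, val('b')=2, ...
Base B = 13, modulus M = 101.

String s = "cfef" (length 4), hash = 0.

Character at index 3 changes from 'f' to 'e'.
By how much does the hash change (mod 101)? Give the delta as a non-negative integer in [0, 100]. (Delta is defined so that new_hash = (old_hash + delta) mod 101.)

Delta formula: (val(new) - val(old)) * B^(n-1-k) mod M
  val('e') - val('f') = 5 - 6 = -1
  B^(n-1-k) = 13^0 mod 101 = 1
  Delta = -1 * 1 mod 101 = 100

Answer: 100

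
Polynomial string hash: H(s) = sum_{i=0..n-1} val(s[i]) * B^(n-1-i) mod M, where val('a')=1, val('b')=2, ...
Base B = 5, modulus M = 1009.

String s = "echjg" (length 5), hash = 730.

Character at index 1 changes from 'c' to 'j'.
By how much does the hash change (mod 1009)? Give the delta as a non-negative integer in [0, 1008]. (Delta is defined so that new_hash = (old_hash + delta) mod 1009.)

Delta formula: (val(new) - val(old)) * B^(n-1-k) mod M
  val('j') - val('c') = 10 - 3 = 7
  B^(n-1-k) = 5^3 mod 1009 = 125
  Delta = 7 * 125 mod 1009 = 875

Answer: 875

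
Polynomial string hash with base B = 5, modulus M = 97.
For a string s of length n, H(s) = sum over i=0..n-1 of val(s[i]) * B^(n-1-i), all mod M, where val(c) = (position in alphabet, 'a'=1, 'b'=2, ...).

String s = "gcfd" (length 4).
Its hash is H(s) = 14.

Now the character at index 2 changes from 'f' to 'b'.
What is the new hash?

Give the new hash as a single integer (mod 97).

Answer: 91

Derivation:
val('f') = 6, val('b') = 2
Position k = 2, exponent = n-1-k = 1
B^1 mod M = 5^1 mod 97 = 5
Delta = (2 - 6) * 5 mod 97 = 77
New hash = (14 + 77) mod 97 = 91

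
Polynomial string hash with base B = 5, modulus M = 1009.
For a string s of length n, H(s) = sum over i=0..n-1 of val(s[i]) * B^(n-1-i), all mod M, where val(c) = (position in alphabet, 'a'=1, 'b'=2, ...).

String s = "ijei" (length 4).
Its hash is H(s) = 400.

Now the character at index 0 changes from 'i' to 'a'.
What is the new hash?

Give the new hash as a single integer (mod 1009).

Answer: 409

Derivation:
val('i') = 9, val('a') = 1
Position k = 0, exponent = n-1-k = 3
B^3 mod M = 5^3 mod 1009 = 125
Delta = (1 - 9) * 125 mod 1009 = 9
New hash = (400 + 9) mod 1009 = 409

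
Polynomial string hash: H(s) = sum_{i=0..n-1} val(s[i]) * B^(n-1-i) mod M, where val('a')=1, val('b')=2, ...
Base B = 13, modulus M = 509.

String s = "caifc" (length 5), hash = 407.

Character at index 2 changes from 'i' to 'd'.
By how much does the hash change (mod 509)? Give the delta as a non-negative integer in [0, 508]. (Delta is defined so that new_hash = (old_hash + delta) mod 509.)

Delta formula: (val(new) - val(old)) * B^(n-1-k) mod M
  val('d') - val('i') = 4 - 9 = -5
  B^(n-1-k) = 13^2 mod 509 = 169
  Delta = -5 * 169 mod 509 = 173

Answer: 173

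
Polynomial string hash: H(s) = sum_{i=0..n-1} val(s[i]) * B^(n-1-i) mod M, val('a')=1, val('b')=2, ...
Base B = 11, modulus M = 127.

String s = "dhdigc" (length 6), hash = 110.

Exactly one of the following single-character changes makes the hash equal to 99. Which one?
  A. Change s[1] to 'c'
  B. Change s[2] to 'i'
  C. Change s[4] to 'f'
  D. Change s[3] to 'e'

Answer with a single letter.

Option A: s[1]='h'->'c', delta=(3-8)*11^4 mod 127 = 74, hash=110+74 mod 127 = 57
Option B: s[2]='d'->'i', delta=(9-4)*11^3 mod 127 = 51, hash=110+51 mod 127 = 34
Option C: s[4]='g'->'f', delta=(6-7)*11^1 mod 127 = 116, hash=110+116 mod 127 = 99 <-- target
Option D: s[3]='i'->'e', delta=(5-9)*11^2 mod 127 = 24, hash=110+24 mod 127 = 7

Answer: C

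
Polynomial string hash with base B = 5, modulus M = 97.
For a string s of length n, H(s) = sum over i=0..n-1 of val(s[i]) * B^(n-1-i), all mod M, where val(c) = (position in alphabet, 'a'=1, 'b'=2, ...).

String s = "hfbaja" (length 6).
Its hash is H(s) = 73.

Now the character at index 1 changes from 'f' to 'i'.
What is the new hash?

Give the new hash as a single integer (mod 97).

val('f') = 6, val('i') = 9
Position k = 1, exponent = n-1-k = 4
B^4 mod M = 5^4 mod 97 = 43
Delta = (9 - 6) * 43 mod 97 = 32
New hash = (73 + 32) mod 97 = 8

Answer: 8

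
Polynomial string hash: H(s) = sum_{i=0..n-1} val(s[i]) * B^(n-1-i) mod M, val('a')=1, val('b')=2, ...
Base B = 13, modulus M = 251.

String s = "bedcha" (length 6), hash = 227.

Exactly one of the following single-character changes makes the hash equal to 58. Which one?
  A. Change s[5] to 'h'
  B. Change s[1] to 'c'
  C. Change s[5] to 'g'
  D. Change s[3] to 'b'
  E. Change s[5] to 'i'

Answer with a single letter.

Answer: D

Derivation:
Option A: s[5]='a'->'h', delta=(8-1)*13^0 mod 251 = 7, hash=227+7 mod 251 = 234
Option B: s[1]='e'->'c', delta=(3-5)*13^4 mod 251 = 106, hash=227+106 mod 251 = 82
Option C: s[5]='a'->'g', delta=(7-1)*13^0 mod 251 = 6, hash=227+6 mod 251 = 233
Option D: s[3]='c'->'b', delta=(2-3)*13^2 mod 251 = 82, hash=227+82 mod 251 = 58 <-- target
Option E: s[5]='a'->'i', delta=(9-1)*13^0 mod 251 = 8, hash=227+8 mod 251 = 235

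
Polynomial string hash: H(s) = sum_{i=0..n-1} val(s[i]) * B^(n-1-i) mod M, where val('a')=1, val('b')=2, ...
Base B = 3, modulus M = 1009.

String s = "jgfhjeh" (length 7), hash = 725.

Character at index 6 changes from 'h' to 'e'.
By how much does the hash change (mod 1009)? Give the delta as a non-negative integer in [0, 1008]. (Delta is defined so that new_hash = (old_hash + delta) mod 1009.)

Delta formula: (val(new) - val(old)) * B^(n-1-k) mod M
  val('e') - val('h') = 5 - 8 = -3
  B^(n-1-k) = 3^0 mod 1009 = 1
  Delta = -3 * 1 mod 1009 = 1006

Answer: 1006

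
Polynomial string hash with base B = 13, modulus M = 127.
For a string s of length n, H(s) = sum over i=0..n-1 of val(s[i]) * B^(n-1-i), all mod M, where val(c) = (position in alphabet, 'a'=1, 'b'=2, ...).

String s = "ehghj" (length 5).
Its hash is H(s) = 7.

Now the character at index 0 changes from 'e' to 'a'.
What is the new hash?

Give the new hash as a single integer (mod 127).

val('e') = 5, val('a') = 1
Position k = 0, exponent = n-1-k = 4
B^4 mod M = 13^4 mod 127 = 113
Delta = (1 - 5) * 113 mod 127 = 56
New hash = (7 + 56) mod 127 = 63

Answer: 63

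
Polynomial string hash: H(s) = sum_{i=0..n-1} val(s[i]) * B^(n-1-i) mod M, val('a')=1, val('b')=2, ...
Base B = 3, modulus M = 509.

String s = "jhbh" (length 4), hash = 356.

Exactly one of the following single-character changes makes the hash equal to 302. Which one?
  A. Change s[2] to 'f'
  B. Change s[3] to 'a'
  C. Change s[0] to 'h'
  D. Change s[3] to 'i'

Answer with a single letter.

Option A: s[2]='b'->'f', delta=(6-2)*3^1 mod 509 = 12, hash=356+12 mod 509 = 368
Option B: s[3]='h'->'a', delta=(1-8)*3^0 mod 509 = 502, hash=356+502 mod 509 = 349
Option C: s[0]='j'->'h', delta=(8-10)*3^3 mod 509 = 455, hash=356+455 mod 509 = 302 <-- target
Option D: s[3]='h'->'i', delta=(9-8)*3^0 mod 509 = 1, hash=356+1 mod 509 = 357

Answer: C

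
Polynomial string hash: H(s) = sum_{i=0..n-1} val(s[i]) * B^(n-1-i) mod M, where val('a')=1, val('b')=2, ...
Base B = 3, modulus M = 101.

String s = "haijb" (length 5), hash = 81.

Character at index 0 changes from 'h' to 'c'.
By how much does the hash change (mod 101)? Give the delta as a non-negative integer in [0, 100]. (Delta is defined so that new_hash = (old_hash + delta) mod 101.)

Answer: 100

Derivation:
Delta formula: (val(new) - val(old)) * B^(n-1-k) mod M
  val('c') - val('h') = 3 - 8 = -5
  B^(n-1-k) = 3^4 mod 101 = 81
  Delta = -5 * 81 mod 101 = 100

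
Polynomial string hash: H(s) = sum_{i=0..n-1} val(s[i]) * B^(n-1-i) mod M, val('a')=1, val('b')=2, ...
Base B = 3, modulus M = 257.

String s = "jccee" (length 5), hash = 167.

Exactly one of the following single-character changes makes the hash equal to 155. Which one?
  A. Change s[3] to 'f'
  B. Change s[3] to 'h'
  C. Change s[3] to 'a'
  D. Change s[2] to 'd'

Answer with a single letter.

Answer: C

Derivation:
Option A: s[3]='e'->'f', delta=(6-5)*3^1 mod 257 = 3, hash=167+3 mod 257 = 170
Option B: s[3]='e'->'h', delta=(8-5)*3^1 mod 257 = 9, hash=167+9 mod 257 = 176
Option C: s[3]='e'->'a', delta=(1-5)*3^1 mod 257 = 245, hash=167+245 mod 257 = 155 <-- target
Option D: s[2]='c'->'d', delta=(4-3)*3^2 mod 257 = 9, hash=167+9 mod 257 = 176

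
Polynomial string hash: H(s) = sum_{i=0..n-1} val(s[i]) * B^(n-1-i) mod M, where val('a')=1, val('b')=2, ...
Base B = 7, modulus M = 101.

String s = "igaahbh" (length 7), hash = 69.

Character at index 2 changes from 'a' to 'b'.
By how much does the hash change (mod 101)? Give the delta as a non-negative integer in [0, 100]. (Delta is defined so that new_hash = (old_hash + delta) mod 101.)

Answer: 78

Derivation:
Delta formula: (val(new) - val(old)) * B^(n-1-k) mod M
  val('b') - val('a') = 2 - 1 = 1
  B^(n-1-k) = 7^4 mod 101 = 78
  Delta = 1 * 78 mod 101 = 78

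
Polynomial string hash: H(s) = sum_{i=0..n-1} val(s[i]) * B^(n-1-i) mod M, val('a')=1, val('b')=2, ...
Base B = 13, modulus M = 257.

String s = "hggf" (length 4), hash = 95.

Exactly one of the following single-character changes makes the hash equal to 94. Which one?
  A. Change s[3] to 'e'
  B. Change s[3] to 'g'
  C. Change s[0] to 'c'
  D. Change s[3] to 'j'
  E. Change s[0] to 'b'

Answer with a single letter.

Option A: s[3]='f'->'e', delta=(5-6)*13^0 mod 257 = 256, hash=95+256 mod 257 = 94 <-- target
Option B: s[3]='f'->'g', delta=(7-6)*13^0 mod 257 = 1, hash=95+1 mod 257 = 96
Option C: s[0]='h'->'c', delta=(3-8)*13^3 mod 257 = 66, hash=95+66 mod 257 = 161
Option D: s[3]='f'->'j', delta=(10-6)*13^0 mod 257 = 4, hash=95+4 mod 257 = 99
Option E: s[0]='h'->'b', delta=(2-8)*13^3 mod 257 = 182, hash=95+182 mod 257 = 20

Answer: A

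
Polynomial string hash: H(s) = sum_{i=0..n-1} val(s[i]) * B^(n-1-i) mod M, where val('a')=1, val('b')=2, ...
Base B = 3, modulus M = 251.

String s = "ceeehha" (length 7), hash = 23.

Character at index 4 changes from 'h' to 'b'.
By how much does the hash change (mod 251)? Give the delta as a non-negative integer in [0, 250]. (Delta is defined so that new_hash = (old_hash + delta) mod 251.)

Answer: 197

Derivation:
Delta formula: (val(new) - val(old)) * B^(n-1-k) mod M
  val('b') - val('h') = 2 - 8 = -6
  B^(n-1-k) = 3^2 mod 251 = 9
  Delta = -6 * 9 mod 251 = 197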